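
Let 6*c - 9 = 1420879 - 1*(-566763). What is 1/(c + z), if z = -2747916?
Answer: -6/14499845 ≈ -4.1380e-7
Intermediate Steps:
c = 1987651/6 (c = 3/2 + (1420879 - 1*(-566763))/6 = 3/2 + (1420879 + 566763)/6 = 3/2 + (1/6)*1987642 = 3/2 + 993821/3 = 1987651/6 ≈ 3.3128e+5)
1/(c + z) = 1/(1987651/6 - 2747916) = 1/(-14499845/6) = -6/14499845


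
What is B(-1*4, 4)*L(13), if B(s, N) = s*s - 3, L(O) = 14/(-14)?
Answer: -13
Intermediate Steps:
L(O) = -1 (L(O) = 14*(-1/14) = -1)
B(s, N) = -3 + s² (B(s, N) = s² - 3 = -3 + s²)
B(-1*4, 4)*L(13) = (-3 + (-1*4)²)*(-1) = (-3 + (-4)²)*(-1) = (-3 + 16)*(-1) = 13*(-1) = -13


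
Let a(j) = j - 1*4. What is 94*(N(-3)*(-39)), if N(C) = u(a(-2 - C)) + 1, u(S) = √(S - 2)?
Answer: -3666 - 3666*I*√5 ≈ -3666.0 - 8197.4*I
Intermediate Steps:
a(j) = -4 + j (a(j) = j - 4 = -4 + j)
u(S) = √(-2 + S)
N(C) = 1 + √(-8 - C) (N(C) = √(-2 + (-4 + (-2 - C))) + 1 = √(-2 + (-6 - C)) + 1 = √(-8 - C) + 1 = 1 + √(-8 - C))
94*(N(-3)*(-39)) = 94*((1 + √(-8 - 1*(-3)))*(-39)) = 94*((1 + √(-8 + 3))*(-39)) = 94*((1 + √(-5))*(-39)) = 94*((1 + I*√5)*(-39)) = 94*(-39 - 39*I*√5) = -3666 - 3666*I*√5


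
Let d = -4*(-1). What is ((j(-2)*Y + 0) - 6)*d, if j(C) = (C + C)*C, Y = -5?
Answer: -184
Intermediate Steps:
j(C) = 2*C² (j(C) = (2*C)*C = 2*C²)
d = 4
((j(-2)*Y + 0) - 6)*d = (((2*(-2)²)*(-5) + 0) - 6)*4 = (((2*4)*(-5) + 0) - 6)*4 = ((8*(-5) + 0) - 6)*4 = ((-40 + 0) - 6)*4 = (-40 - 6)*4 = -46*4 = -184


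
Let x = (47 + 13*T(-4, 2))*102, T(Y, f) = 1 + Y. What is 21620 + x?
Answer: 22436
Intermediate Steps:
x = 816 (x = (47 + 13*(1 - 4))*102 = (47 + 13*(-3))*102 = (47 - 39)*102 = 8*102 = 816)
21620 + x = 21620 + 816 = 22436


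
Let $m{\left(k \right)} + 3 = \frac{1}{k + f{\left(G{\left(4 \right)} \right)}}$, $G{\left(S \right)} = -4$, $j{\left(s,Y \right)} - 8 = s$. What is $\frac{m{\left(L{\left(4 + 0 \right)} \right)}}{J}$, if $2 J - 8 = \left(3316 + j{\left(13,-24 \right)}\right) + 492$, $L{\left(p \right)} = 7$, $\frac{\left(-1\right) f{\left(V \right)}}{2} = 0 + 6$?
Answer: $- \frac{32}{19185} \approx -0.001668$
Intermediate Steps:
$j{\left(s,Y \right)} = 8 + s$
$f{\left(V \right)} = -12$ ($f{\left(V \right)} = - 2 \left(0 + 6\right) = \left(-2\right) 6 = -12$)
$m{\left(k \right)} = -3 + \frac{1}{-12 + k}$ ($m{\left(k \right)} = -3 + \frac{1}{k - 12} = -3 + \frac{1}{-12 + k}$)
$J = \frac{3837}{2}$ ($J = 4 + \frac{\left(3316 + \left(8 + 13\right)\right) + 492}{2} = 4 + \frac{\left(3316 + 21\right) + 492}{2} = 4 + \frac{3337 + 492}{2} = 4 + \frac{1}{2} \cdot 3829 = 4 + \frac{3829}{2} = \frac{3837}{2} \approx 1918.5$)
$\frac{m{\left(L{\left(4 + 0 \right)} \right)}}{J} = \frac{\frac{1}{-12 + 7} \left(37 - 21\right)}{\frac{3837}{2}} = \frac{37 - 21}{-5} \cdot \frac{2}{3837} = \left(- \frac{1}{5}\right) 16 \cdot \frac{2}{3837} = \left(- \frac{16}{5}\right) \frac{2}{3837} = - \frac{32}{19185}$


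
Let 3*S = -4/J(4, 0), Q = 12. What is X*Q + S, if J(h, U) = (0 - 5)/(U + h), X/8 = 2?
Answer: 2896/15 ≈ 193.07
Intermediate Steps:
X = 16 (X = 8*2 = 16)
J(h, U) = -5/(U + h)
S = 16/15 (S = (-4/((-5/(0 + 4))))/3 = (-4/((-5/4)))/3 = (-4/((-5*¼)))/3 = (-4/(-5/4))/3 = (-4*(-⅘))/3 = (⅓)*(16/5) = 16/15 ≈ 1.0667)
X*Q + S = 16*12 + 16/15 = 192 + 16/15 = 2896/15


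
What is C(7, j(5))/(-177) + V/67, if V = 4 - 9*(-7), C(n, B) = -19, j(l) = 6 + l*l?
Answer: 196/177 ≈ 1.1073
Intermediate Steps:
j(l) = 6 + l²
V = 67 (V = 4 + 63 = 67)
C(7, j(5))/(-177) + V/67 = -19/(-177) + 67/67 = -19*(-1/177) + 67*(1/67) = 19/177 + 1 = 196/177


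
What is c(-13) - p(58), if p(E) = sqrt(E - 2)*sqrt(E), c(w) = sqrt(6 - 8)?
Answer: -4*sqrt(203) + I*sqrt(2) ≈ -56.991 + 1.4142*I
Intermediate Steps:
c(w) = I*sqrt(2) (c(w) = sqrt(-2) = I*sqrt(2))
p(E) = sqrt(E)*sqrt(-2 + E) (p(E) = sqrt(-2 + E)*sqrt(E) = sqrt(E)*sqrt(-2 + E))
c(-13) - p(58) = I*sqrt(2) - sqrt(58)*sqrt(-2 + 58) = I*sqrt(2) - sqrt(58)*sqrt(56) = I*sqrt(2) - sqrt(58)*2*sqrt(14) = I*sqrt(2) - 4*sqrt(203) = -4*sqrt(203) + I*sqrt(2)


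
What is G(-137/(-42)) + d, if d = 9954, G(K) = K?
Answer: 418205/42 ≈ 9957.3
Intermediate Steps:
G(-137/(-42)) + d = -137/(-42) + 9954 = -137*(-1/42) + 9954 = 137/42 + 9954 = 418205/42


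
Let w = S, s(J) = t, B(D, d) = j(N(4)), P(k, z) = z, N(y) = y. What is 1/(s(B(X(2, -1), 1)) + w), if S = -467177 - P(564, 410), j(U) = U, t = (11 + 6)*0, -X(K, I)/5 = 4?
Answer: -1/467587 ≈ -2.1386e-6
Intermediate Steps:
X(K, I) = -20 (X(K, I) = -5*4 = -20)
t = 0 (t = 17*0 = 0)
B(D, d) = 4
S = -467587 (S = -467177 - 1*410 = -467177 - 410 = -467587)
s(J) = 0
w = -467587
1/(s(B(X(2, -1), 1)) + w) = 1/(0 - 467587) = 1/(-467587) = -1/467587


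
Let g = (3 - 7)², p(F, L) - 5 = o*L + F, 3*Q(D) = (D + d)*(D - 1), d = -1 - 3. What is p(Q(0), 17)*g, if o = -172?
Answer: -140048/3 ≈ -46683.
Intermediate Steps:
d = -4
Q(D) = (-1 + D)*(-4 + D)/3 (Q(D) = ((D - 4)*(D - 1))/3 = ((-4 + D)*(-1 + D))/3 = ((-1 + D)*(-4 + D))/3 = (-1 + D)*(-4 + D)/3)
p(F, L) = 5 + F - 172*L (p(F, L) = 5 + (-172*L + F) = 5 + (F - 172*L) = 5 + F - 172*L)
g = 16 (g = (-4)² = 16)
p(Q(0), 17)*g = (5 + (4/3 - 5/3*0 + (⅓)*0²) - 172*17)*16 = (5 + (4/3 + 0 + (⅓)*0) - 2924)*16 = (5 + (4/3 + 0 + 0) - 2924)*16 = (5 + 4/3 - 2924)*16 = -8753/3*16 = -140048/3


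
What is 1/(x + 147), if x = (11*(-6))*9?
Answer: -1/447 ≈ -0.0022371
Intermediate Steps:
x = -594 (x = -66*9 = -594)
1/(x + 147) = 1/(-594 + 147) = 1/(-447) = -1/447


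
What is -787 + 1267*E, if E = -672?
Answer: -852211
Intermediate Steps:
-787 + 1267*E = -787 + 1267*(-672) = -787 - 851424 = -852211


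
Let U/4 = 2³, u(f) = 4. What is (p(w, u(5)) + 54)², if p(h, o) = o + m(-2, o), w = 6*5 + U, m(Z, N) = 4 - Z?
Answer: 4096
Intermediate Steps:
U = 32 (U = 4*2³ = 4*8 = 32)
w = 62 (w = 6*5 + 32 = 30 + 32 = 62)
p(h, o) = 6 + o (p(h, o) = o + (4 - 1*(-2)) = o + (4 + 2) = o + 6 = 6 + o)
(p(w, u(5)) + 54)² = ((6 + 4) + 54)² = (10 + 54)² = 64² = 4096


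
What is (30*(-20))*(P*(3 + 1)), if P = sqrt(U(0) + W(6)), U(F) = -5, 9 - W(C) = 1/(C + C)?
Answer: -400*sqrt(141) ≈ -4749.7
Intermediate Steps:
W(C) = 9 - 1/(2*C) (W(C) = 9 - 1/(C + C) = 9 - 1/(2*C))
P = sqrt(141)/6 (P = sqrt(-5 + (9 - 1/2/6)) = sqrt(-5 + (9 - 1/2*1/6)) = sqrt(-5 + (9 - 1/12)) = sqrt(-5 + 107/12) = sqrt(47/12) = sqrt(141)/6 ≈ 1.9791)
(30*(-20))*(P*(3 + 1)) = (30*(-20))*((sqrt(141)/6)*(3 + 1)) = -600*sqrt(141)/6*4 = -400*sqrt(141)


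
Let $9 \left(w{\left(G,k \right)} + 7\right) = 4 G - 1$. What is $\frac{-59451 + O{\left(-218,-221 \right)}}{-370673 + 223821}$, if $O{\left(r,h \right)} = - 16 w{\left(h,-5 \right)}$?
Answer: $\frac{173297}{440556} \approx 0.39336$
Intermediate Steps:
$w{\left(G,k \right)} = - \frac{64}{9} + \frac{4 G}{9}$ ($w{\left(G,k \right)} = -7 + \frac{4 G - 1}{9} = -7 + \frac{-1 + 4 G}{9} = -7 + \left(- \frac{1}{9} + \frac{4 G}{9}\right) = - \frac{64}{9} + \frac{4 G}{9}$)
$O{\left(r,h \right)} = \frac{1024}{9} - \frac{64 h}{9}$ ($O{\left(r,h \right)} = - 16 \left(- \frac{64}{9} + \frac{4 h}{9}\right) = \frac{1024}{9} - \frac{64 h}{9}$)
$\frac{-59451 + O{\left(-218,-221 \right)}}{-370673 + 223821} = \frac{-59451 + \left(\frac{1024}{9} - - \frac{14144}{9}\right)}{-370673 + 223821} = \frac{-59451 + \left(\frac{1024}{9} + \frac{14144}{9}\right)}{-146852} = \left(-59451 + \frac{5056}{3}\right) \left(- \frac{1}{146852}\right) = \left(- \frac{173297}{3}\right) \left(- \frac{1}{146852}\right) = \frac{173297}{440556}$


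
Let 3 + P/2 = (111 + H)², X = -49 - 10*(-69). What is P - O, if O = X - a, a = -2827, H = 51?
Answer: 49014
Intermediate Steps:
X = 641 (X = -49 + 690 = 641)
O = 3468 (O = 641 - 1*(-2827) = 641 + 2827 = 3468)
P = 52482 (P = -6 + 2*(111 + 51)² = -6 + 2*162² = -6 + 2*26244 = -6 + 52488 = 52482)
P - O = 52482 - 1*3468 = 52482 - 3468 = 49014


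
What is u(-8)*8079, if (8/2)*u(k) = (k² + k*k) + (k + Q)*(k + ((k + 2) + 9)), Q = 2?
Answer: 638241/2 ≈ 3.1912e+5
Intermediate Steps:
u(k) = k²/2 + (2 + k)*(11 + 2*k)/4 (u(k) = ((k² + k*k) + (k + 2)*(k + ((k + 2) + 9)))/4 = ((k² + k²) + (2 + k)*(k + ((2 + k) + 9)))/4 = (2*k² + (2 + k)*(k + (11 + k)))/4 = (2*k² + (2 + k)*(11 + 2*k))/4 = k²/2 + (2 + k)*(11 + 2*k)/4)
u(-8)*8079 = (11/2 + (-8)² + (15/4)*(-8))*8079 = (11/2 + 64 - 30)*8079 = (79/2)*8079 = 638241/2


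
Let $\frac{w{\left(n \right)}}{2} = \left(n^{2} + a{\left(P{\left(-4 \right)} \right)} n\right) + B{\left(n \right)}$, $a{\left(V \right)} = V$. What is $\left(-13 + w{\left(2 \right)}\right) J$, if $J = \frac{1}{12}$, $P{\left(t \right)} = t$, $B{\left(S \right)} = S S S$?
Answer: $- \frac{5}{12} \approx -0.41667$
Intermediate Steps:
$B{\left(S \right)} = S^{3}$ ($B{\left(S \right)} = S^{2} S = S^{3}$)
$w{\left(n \right)} = - 8 n + 2 n^{2} + 2 n^{3}$ ($w{\left(n \right)} = 2 \left(\left(n^{2} - 4 n\right) + n^{3}\right) = 2 \left(n^{2} + n^{3} - 4 n\right) = - 8 n + 2 n^{2} + 2 n^{3}$)
$J = \frac{1}{12} \approx 0.083333$
$\left(-13 + w{\left(2 \right)}\right) J = \left(-13 + 2 \cdot 2 \left(-4 + 2 + 2^{2}\right)\right) \frac{1}{12} = \left(-13 + 2 \cdot 2 \left(-4 + 2 + 4\right)\right) \frac{1}{12} = \left(-13 + 2 \cdot 2 \cdot 2\right) \frac{1}{12} = \left(-13 + 8\right) \frac{1}{12} = \left(-5\right) \frac{1}{12} = - \frac{5}{12}$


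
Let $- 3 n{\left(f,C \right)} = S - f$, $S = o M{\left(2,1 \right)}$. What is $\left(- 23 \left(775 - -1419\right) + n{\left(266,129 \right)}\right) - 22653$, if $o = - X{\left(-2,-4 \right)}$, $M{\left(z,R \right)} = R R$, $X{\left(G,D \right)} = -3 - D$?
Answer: $-73026$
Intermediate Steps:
$M{\left(z,R \right)} = R^{2}$
$o = -1$ ($o = - (-3 - -4) = - (-3 + 4) = \left(-1\right) 1 = -1$)
$S = -1$ ($S = - 1^{2} = \left(-1\right) 1 = -1$)
$n{\left(f,C \right)} = \frac{1}{3} + \frac{f}{3}$ ($n{\left(f,C \right)} = - \frac{-1 - f}{3} = \frac{1}{3} + \frac{f}{3}$)
$\left(- 23 \left(775 - -1419\right) + n{\left(266,129 \right)}\right) - 22653 = \left(- 23 \left(775 - -1419\right) + \left(\frac{1}{3} + \frac{1}{3} \cdot 266\right)\right) - 22653 = \left(- 23 \left(775 + 1419\right) + \left(\frac{1}{3} + \frac{266}{3}\right)\right) - 22653 = \left(\left(-23\right) 2194 + 89\right) - 22653 = \left(-50462 + 89\right) - 22653 = -50373 - 22653 = -73026$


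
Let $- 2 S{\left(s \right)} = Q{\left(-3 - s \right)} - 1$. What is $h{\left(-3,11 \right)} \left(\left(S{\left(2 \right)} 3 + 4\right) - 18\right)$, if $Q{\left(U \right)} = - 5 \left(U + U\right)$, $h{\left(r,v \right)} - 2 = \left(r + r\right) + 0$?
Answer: $350$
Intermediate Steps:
$h{\left(r,v \right)} = 2 + 2 r$ ($h{\left(r,v \right)} = 2 + \left(\left(r + r\right) + 0\right) = 2 + \left(2 r + 0\right) = 2 + 2 r$)
$Q{\left(U \right)} = - 10 U$ ($Q{\left(U \right)} = - 5 \cdot 2 U = - 10 U$)
$S{\left(s \right)} = - \frac{29}{2} - 5 s$ ($S{\left(s \right)} = - \frac{- 10 \left(-3 - s\right) - 1}{2} = - \frac{\left(30 + 10 s\right) - 1}{2} = - \frac{29 + 10 s}{2} = - \frac{29}{2} - 5 s$)
$h{\left(-3,11 \right)} \left(\left(S{\left(2 \right)} 3 + 4\right) - 18\right) = \left(2 + 2 \left(-3\right)\right) \left(\left(\left(- \frac{29}{2} - 10\right) 3 + 4\right) - 18\right) = \left(2 - 6\right) \left(\left(\left(- \frac{29}{2} - 10\right) 3 + 4\right) - 18\right) = - 4 \left(\left(\left(- \frac{49}{2}\right) 3 + 4\right) - 18\right) = - 4 \left(\left(- \frac{147}{2} + 4\right) - 18\right) = - 4 \left(- \frac{139}{2} - 18\right) = \left(-4\right) \left(- \frac{175}{2}\right) = 350$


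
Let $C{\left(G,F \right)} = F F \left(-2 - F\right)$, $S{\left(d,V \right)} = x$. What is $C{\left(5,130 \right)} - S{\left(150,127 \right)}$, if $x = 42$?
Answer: $-2230842$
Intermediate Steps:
$S{\left(d,V \right)} = 42$
$C{\left(G,F \right)} = F^{2} \left(-2 - F\right)$
$C{\left(5,130 \right)} - S{\left(150,127 \right)} = 130^{2} \left(-2 - 130\right) - 42 = 16900 \left(-2 - 130\right) - 42 = 16900 \left(-132\right) - 42 = -2230800 - 42 = -2230842$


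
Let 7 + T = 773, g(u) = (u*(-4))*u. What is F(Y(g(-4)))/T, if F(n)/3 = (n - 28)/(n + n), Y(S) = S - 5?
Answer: 97/35236 ≈ 0.0027529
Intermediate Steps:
g(u) = -4*u**2 (g(u) = (-4*u)*u = -4*u**2)
Y(S) = -5 + S
F(n) = 3*(-28 + n)/(2*n) (F(n) = 3*((n - 28)/(n + n)) = 3*((-28 + n)/((2*n))) = 3*((-28 + n)*(1/(2*n))) = 3*((-28 + n)/(2*n)) = 3*(-28 + n)/(2*n))
T = 766 (T = -7 + 773 = 766)
F(Y(g(-4)))/T = (3/2 - 42/(-5 - 4*(-4)**2))/766 = (3/2 - 42/(-5 - 4*16))*(1/766) = (3/2 - 42/(-5 - 64))*(1/766) = (3/2 - 42/(-69))*(1/766) = (3/2 - 42*(-1/69))*(1/766) = (3/2 + 14/23)*(1/766) = (97/46)*(1/766) = 97/35236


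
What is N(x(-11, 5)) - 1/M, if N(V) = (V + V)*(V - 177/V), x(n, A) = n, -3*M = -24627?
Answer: -919409/8209 ≈ -112.00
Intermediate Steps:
M = 8209 (M = -⅓*(-24627) = 8209)
N(V) = 2*V*(V - 177/V) (N(V) = (2*V)*(V - 177/V) = 2*V*(V - 177/V))
N(x(-11, 5)) - 1/M = (-354 + 2*(-11)²) - 1/8209 = (-354 + 2*121) - 1*1/8209 = (-354 + 242) - 1/8209 = -112 - 1/8209 = -919409/8209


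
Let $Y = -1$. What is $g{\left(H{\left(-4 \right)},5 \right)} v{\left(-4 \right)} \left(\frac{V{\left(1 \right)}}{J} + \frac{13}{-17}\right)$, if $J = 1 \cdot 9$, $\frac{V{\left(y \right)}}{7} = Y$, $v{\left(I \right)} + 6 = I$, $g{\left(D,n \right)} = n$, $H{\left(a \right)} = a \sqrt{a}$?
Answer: $\frac{11800}{153} \approx 77.124$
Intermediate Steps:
$H{\left(a \right)} = a^{\frac{3}{2}}$
$v{\left(I \right)} = -6 + I$
$V{\left(y \right)} = -7$ ($V{\left(y \right)} = 7 \left(-1\right) = -7$)
$J = 9$
$g{\left(H{\left(-4 \right)},5 \right)} v{\left(-4 \right)} \left(\frac{V{\left(1 \right)}}{J} + \frac{13}{-17}\right) = 5 \left(-6 - 4\right) \left(- \frac{7}{9} + \frac{13}{-17}\right) = 5 \left(-10\right) \left(\left(-7\right) \frac{1}{9} + 13 \left(- \frac{1}{17}\right)\right) = - 50 \left(- \frac{7}{9} - \frac{13}{17}\right) = \left(-50\right) \left(- \frac{236}{153}\right) = \frac{11800}{153}$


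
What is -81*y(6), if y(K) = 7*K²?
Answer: -20412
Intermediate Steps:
-81*y(6) = -567*6² = -567*36 = -81*252 = -20412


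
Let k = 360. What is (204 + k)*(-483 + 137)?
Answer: -195144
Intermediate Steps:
(204 + k)*(-483 + 137) = (204 + 360)*(-483 + 137) = 564*(-346) = -195144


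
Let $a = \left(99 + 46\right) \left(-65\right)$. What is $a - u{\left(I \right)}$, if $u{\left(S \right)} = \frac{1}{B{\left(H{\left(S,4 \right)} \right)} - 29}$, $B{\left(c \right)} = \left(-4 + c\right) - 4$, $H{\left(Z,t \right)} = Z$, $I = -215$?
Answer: $- \frac{2375099}{252} \approx -9425.0$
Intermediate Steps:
$B{\left(c \right)} = -8 + c$
$u{\left(S \right)} = \frac{1}{-37 + S}$ ($u{\left(S \right)} = \frac{1}{\left(-8 + S\right) - 29} = \frac{1}{-37 + S}$)
$a = -9425$ ($a = 145 \left(-65\right) = -9425$)
$a - u{\left(I \right)} = -9425 - \frac{1}{-37 - 215} = -9425 - \frac{1}{-252} = -9425 - - \frac{1}{252} = -9425 + \frac{1}{252} = - \frac{2375099}{252}$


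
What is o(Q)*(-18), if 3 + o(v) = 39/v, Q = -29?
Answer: 2268/29 ≈ 78.207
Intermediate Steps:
o(v) = -3 + 39/v
o(Q)*(-18) = (-3 + 39/(-29))*(-18) = (-3 + 39*(-1/29))*(-18) = (-3 - 39/29)*(-18) = -126/29*(-18) = 2268/29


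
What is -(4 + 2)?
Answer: -6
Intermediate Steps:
-(4 + 2) = -1*6 = -6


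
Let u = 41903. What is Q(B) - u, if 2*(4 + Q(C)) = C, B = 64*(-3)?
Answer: -42003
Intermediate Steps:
B = -192
Q(C) = -4 + C/2
Q(B) - u = (-4 + (½)*(-192)) - 1*41903 = (-4 - 96) - 41903 = -100 - 41903 = -42003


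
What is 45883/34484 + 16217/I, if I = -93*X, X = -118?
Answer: 531373535/189213708 ≈ 2.8083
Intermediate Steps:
I = 10974 (I = -93*(-118) = 10974)
45883/34484 + 16217/I = 45883/34484 + 16217/10974 = 531373535/189213708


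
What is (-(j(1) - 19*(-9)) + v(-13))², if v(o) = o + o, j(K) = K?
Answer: 39204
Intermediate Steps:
v(o) = 2*o
(-(j(1) - 19*(-9)) + v(-13))² = (-(1 - 19*(-9)) + 2*(-13))² = (-(1 + 171) - 26)² = (-1*172 - 26)² = (-172 - 26)² = (-198)² = 39204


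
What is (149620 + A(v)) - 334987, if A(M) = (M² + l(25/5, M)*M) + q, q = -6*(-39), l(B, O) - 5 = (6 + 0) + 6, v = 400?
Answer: -18333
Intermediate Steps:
l(B, O) = 17 (l(B, O) = 5 + ((6 + 0) + 6) = 5 + (6 + 6) = 5 + 12 = 17)
q = 234
A(M) = 234 + M² + 17*M (A(M) = (M² + 17*M) + 234 = 234 + M² + 17*M)
(149620 + A(v)) - 334987 = (149620 + (234 + 400² + 17*400)) - 334987 = (149620 + (234 + 160000 + 6800)) - 334987 = (149620 + 167034) - 334987 = 316654 - 334987 = -18333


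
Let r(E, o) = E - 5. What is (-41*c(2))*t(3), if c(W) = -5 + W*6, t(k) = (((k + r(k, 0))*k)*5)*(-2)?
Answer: 8610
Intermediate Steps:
r(E, o) = -5 + E
t(k) = -10*k*(-5 + 2*k) (t(k) = (((k + (-5 + k))*k)*5)*(-2) = (((-5 + 2*k)*k)*5)*(-2) = ((k*(-5 + 2*k))*5)*(-2) = (5*k*(-5 + 2*k))*(-2) = -10*k*(-5 + 2*k))
c(W) = -5 + 6*W
(-41*c(2))*t(3) = (-41*(-5 + 6*2))*(10*3*(5 - 2*3)) = (-41*(-5 + 12))*(10*3*(5 - 6)) = (-41*7)*(10*3*(-1)) = -287*(-30) = 8610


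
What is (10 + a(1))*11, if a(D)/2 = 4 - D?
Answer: 176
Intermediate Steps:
a(D) = 8 - 2*D (a(D) = 2*(4 - D) = 8 - 2*D)
(10 + a(1))*11 = (10 + (8 - 2*1))*11 = (10 + (8 - 2))*11 = (10 + 6)*11 = 16*11 = 176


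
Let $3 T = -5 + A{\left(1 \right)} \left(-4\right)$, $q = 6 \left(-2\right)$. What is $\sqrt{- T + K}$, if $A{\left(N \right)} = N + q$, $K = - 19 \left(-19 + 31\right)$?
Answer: $i \sqrt{241} \approx 15.524 i$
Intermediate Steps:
$q = -12$
$K = -228$ ($K = \left(-19\right) 12 = -228$)
$A{\left(N \right)} = -12 + N$ ($A{\left(N \right)} = N - 12 = -12 + N$)
$T = 13$ ($T = \frac{-5 + \left(-12 + 1\right) \left(-4\right)}{3} = \frac{-5 - -44}{3} = \frac{-5 + 44}{3} = \frac{1}{3} \cdot 39 = 13$)
$\sqrt{- T + K} = \sqrt{\left(-1\right) 13 - 228} = \sqrt{-13 - 228} = \sqrt{-241} = i \sqrt{241}$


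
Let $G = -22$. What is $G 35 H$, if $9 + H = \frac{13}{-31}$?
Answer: $\frac{224840}{31} \approx 7252.9$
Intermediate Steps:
$H = - \frac{292}{31}$ ($H = -9 + \frac{13}{-31} = -9 + 13 \left(- \frac{1}{31}\right) = -9 - \frac{13}{31} = - \frac{292}{31} \approx -9.4194$)
$G 35 H = \left(-22\right) 35 \left(- \frac{292}{31}\right) = \left(-770\right) \left(- \frac{292}{31}\right) = \frac{224840}{31}$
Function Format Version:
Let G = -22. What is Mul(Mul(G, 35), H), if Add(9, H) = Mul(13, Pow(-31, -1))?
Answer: Rational(224840, 31) ≈ 7252.9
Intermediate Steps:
H = Rational(-292, 31) (H = Add(-9, Mul(13, Pow(-31, -1))) = Add(-9, Mul(13, Rational(-1, 31))) = Add(-9, Rational(-13, 31)) = Rational(-292, 31) ≈ -9.4194)
Mul(Mul(G, 35), H) = Mul(Mul(-22, 35), Rational(-292, 31)) = Mul(-770, Rational(-292, 31)) = Rational(224840, 31)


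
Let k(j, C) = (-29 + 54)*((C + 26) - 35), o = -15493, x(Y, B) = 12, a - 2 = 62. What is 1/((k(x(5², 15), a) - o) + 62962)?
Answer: 1/79830 ≈ 1.2527e-5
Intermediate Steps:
a = 64 (a = 2 + 62 = 64)
k(j, C) = -225 + 25*C (k(j, C) = 25*((26 + C) - 35) = 25*(-9 + C) = -225 + 25*C)
1/((k(x(5², 15), a) - o) + 62962) = 1/(((-225 + 25*64) - 1*(-15493)) + 62962) = 1/(((-225 + 1600) + 15493) + 62962) = 1/((1375 + 15493) + 62962) = 1/(16868 + 62962) = 1/79830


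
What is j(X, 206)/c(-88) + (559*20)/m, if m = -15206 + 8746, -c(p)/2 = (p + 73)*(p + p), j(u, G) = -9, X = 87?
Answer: -982871/568480 ≈ -1.7289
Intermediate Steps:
c(p) = -4*p*(73 + p) (c(p) = -2*(p + 73)*(p + p) = -2*(73 + p)*2*p = -4*p*(73 + p))
m = -6460
j(X, 206)/c(-88) + (559*20)/m = -9*1/(352*(73 - 88)) + (559*20)/(-6460) = -9/((-4*(-88)*(-15))) + 11180*(-1/6460) = -9/(-5280) - 559/323 = -9*(-1/5280) - 559/323 = 3/1760 - 559/323 = -982871/568480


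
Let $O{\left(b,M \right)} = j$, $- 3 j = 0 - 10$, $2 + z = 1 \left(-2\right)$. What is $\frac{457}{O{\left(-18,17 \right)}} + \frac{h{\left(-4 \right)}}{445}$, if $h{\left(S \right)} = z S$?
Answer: $\frac{122051}{890} \approx 137.14$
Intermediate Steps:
$z = -4$ ($z = -2 + 1 \left(-2\right) = -2 - 2 = -4$)
$h{\left(S \right)} = - 4 S$
$j = \frac{10}{3}$ ($j = - \frac{0 - 10}{3} = \left(- \frac{1}{3}\right) \left(-10\right) = \frac{10}{3} \approx 3.3333$)
$O{\left(b,M \right)} = \frac{10}{3}$
$\frac{457}{O{\left(-18,17 \right)}} + \frac{h{\left(-4 \right)}}{445} = \frac{457}{\frac{10}{3}} + \frac{\left(-4\right) \left(-4\right)}{445} = 457 \cdot \frac{3}{10} + 16 \cdot \frac{1}{445} = \frac{1371}{10} + \frac{16}{445} = \frac{122051}{890}$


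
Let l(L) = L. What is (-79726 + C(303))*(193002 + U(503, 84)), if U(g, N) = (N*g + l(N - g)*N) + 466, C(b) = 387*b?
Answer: 7526668340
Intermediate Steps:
U(g, N) = 466 + N*g + N*(N - g) (U(g, N) = (N*g + (N - g)*N) + 466 = (N*g + N*(N - g)) + 466 = 466 + N*g + N*(N - g))
(-79726 + C(303))*(193002 + U(503, 84)) = (-79726 + 387*303)*(193002 + (466 + 84²)) = (-79726 + 117261)*(193002 + (466 + 7056)) = 37535*(193002 + 7522) = 37535*200524 = 7526668340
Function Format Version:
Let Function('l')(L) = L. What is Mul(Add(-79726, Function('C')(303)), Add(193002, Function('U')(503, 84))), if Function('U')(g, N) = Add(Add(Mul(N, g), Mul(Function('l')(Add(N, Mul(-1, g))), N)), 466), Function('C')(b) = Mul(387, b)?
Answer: 7526668340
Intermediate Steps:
Function('U')(g, N) = Add(466, Mul(N, g), Mul(N, Add(N, Mul(-1, g)))) (Function('U')(g, N) = Add(Add(Mul(N, g), Mul(Add(N, Mul(-1, g)), N)), 466) = Add(Add(Mul(N, g), Mul(N, Add(N, Mul(-1, g)))), 466) = Add(466, Mul(N, g), Mul(N, Add(N, Mul(-1, g)))))
Mul(Add(-79726, Function('C')(303)), Add(193002, Function('U')(503, 84))) = Mul(Add(-79726, Mul(387, 303)), Add(193002, Add(466, Pow(84, 2)))) = Mul(Add(-79726, 117261), Add(193002, Add(466, 7056))) = Mul(37535, Add(193002, 7522)) = Mul(37535, 200524) = 7526668340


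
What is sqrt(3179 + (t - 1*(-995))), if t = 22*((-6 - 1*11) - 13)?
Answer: sqrt(3514) ≈ 59.279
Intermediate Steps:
t = -660 (t = 22*((-6 - 11) - 13) = 22*(-17 - 13) = 22*(-30) = -660)
sqrt(3179 + (t - 1*(-995))) = sqrt(3179 + (-660 - 1*(-995))) = sqrt(3179 + (-660 + 995)) = sqrt(3179 + 335) = sqrt(3514)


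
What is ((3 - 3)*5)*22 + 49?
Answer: 49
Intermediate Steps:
((3 - 3)*5)*22 + 49 = (0*5)*22 + 49 = 0*22 + 49 = 0 + 49 = 49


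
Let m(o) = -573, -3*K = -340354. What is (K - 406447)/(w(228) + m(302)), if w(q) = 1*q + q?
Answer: 878987/351 ≈ 2504.2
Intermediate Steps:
K = 340354/3 (K = -⅓*(-340354) = 340354/3 ≈ 1.1345e+5)
w(q) = 2*q (w(q) = q + q = 2*q)
(K - 406447)/(w(228) + m(302)) = (340354/3 - 406447)/(2*228 - 573) = -878987/(3*(456 - 573)) = -878987/3/(-117) = -878987/3*(-1/117) = 878987/351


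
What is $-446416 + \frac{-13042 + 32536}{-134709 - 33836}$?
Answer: $- \frac{75241204214}{168545} \approx -4.4642 \cdot 10^{5}$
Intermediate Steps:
$-446416 + \frac{-13042 + 32536}{-134709 - 33836} = -446416 + \frac{19494}{-168545} = -446416 + 19494 \left(- \frac{1}{168545}\right) = -446416 - \frac{19494}{168545} = - \frac{75241204214}{168545}$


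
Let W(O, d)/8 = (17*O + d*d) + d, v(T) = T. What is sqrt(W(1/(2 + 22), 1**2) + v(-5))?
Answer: 5*sqrt(6)/3 ≈ 4.0825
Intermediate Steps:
W(O, d) = 8*d + 8*d**2 + 136*O (W(O, d) = 8*((17*O + d*d) + d) = 8*((17*O + d**2) + d) = 8*((d**2 + 17*O) + d) = 8*(d + d**2 + 17*O) = 8*d + 8*d**2 + 136*O)
sqrt(W(1/(2 + 22), 1**2) + v(-5)) = sqrt((8*1**2 + 8*(1**2)**2 + 136/(2 + 22)) - 5) = sqrt((8*1 + 8*1**2 + 136/24) - 5) = sqrt((8 + 8*1 + 136*(1/24)) - 5) = sqrt((8 + 8 + 17/3) - 5) = sqrt(65/3 - 5) = sqrt(50/3) = 5*sqrt(6)/3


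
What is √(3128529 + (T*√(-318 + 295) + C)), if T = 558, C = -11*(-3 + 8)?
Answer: √(3128474 + 558*I*√23) ≈ 1768.8 + 0.756*I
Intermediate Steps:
C = -55 (C = -11*5 = -55)
√(3128529 + (T*√(-318 + 295) + C)) = √(3128529 + (558*√(-318 + 295) - 55)) = √(3128529 + (558*√(-23) - 55)) = √(3128529 + (558*(I*√23) - 55)) = √(3128529 + (558*I*√23 - 55)) = √(3128529 + (-55 + 558*I*√23)) = √(3128474 + 558*I*√23)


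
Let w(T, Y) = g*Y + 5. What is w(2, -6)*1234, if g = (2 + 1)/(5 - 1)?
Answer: 617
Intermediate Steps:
g = ¾ (g = 3/4 = 3*(¼) = ¾ ≈ 0.75000)
w(T, Y) = 5 + 3*Y/4 (w(T, Y) = 3*Y/4 + 5 = 5 + 3*Y/4)
w(2, -6)*1234 = (5 + (¾)*(-6))*1234 = (5 - 9/2)*1234 = (½)*1234 = 617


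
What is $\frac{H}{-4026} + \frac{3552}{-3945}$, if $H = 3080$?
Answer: $- \frac{400772}{240645} \approx -1.6654$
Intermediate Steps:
$\frac{H}{-4026} + \frac{3552}{-3945} = \frac{3080}{-4026} + \frac{3552}{-3945} = 3080 \left(- \frac{1}{4026}\right) + 3552 \left(- \frac{1}{3945}\right) = - \frac{140}{183} - \frac{1184}{1315} = - \frac{400772}{240645}$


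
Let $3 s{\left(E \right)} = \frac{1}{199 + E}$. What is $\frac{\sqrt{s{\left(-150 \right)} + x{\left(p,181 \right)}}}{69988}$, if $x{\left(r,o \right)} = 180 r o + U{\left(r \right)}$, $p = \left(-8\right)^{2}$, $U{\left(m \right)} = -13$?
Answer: $\frac{\sqrt{919532190}}{1469748} \approx 0.020632$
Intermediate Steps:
$p = 64$
$x{\left(r,o \right)} = -13 + 180 o r$ ($x{\left(r,o \right)} = 180 r o - 13 = 180 o r - 13 = -13 + 180 o r$)
$s{\left(E \right)} = \frac{1}{3 \left(199 + E\right)}$
$\frac{\sqrt{s{\left(-150 \right)} + x{\left(p,181 \right)}}}{69988} = \frac{\sqrt{\frac{1}{3 \left(199 - 150\right)} - \left(13 - 2085120\right)}}{69988} = \sqrt{\frac{1}{3 \cdot 49} + \left(-13 + 2085120\right)} \frac{1}{69988} = \sqrt{\frac{1}{3} \cdot \frac{1}{49} + 2085107} \cdot \frac{1}{69988} = \sqrt{\frac{1}{147} + 2085107} \cdot \frac{1}{69988} = \sqrt{\frac{306510730}{147}} \cdot \frac{1}{69988} = \frac{\sqrt{919532190}}{21} \cdot \frac{1}{69988} = \frac{\sqrt{919532190}}{1469748}$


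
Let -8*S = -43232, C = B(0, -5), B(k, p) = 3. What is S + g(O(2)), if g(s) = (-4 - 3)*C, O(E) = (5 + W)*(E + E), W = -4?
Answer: 5383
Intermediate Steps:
C = 3
S = 5404 (S = -⅛*(-43232) = 5404)
O(E) = 2*E (O(E) = (5 - 4)*(E + E) = 1*(2*E) = 2*E)
g(s) = -21 (g(s) = (-4 - 3)*3 = -7*3 = -21)
S + g(O(2)) = 5404 - 21 = 5383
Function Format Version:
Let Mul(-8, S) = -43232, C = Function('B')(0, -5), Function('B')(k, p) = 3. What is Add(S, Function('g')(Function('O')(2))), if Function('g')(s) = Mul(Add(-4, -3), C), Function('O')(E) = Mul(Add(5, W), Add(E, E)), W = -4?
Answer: 5383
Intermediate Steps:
C = 3
S = 5404 (S = Mul(Rational(-1, 8), -43232) = 5404)
Function('O')(E) = Mul(2, E) (Function('O')(E) = Mul(Add(5, -4), Add(E, E)) = Mul(1, Mul(2, E)) = Mul(2, E))
Function('g')(s) = -21 (Function('g')(s) = Mul(Add(-4, -3), 3) = Mul(-7, 3) = -21)
Add(S, Function('g')(Function('O')(2))) = Add(5404, -21) = 5383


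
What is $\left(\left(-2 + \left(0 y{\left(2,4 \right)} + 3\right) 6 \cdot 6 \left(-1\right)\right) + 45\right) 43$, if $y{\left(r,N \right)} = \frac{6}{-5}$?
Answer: $-2795$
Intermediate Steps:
$y{\left(r,N \right)} = - \frac{6}{5}$ ($y{\left(r,N \right)} = 6 \left(- \frac{1}{5}\right) = - \frac{6}{5}$)
$\left(\left(-2 + \left(0 y{\left(2,4 \right)} + 3\right) 6 \cdot 6 \left(-1\right)\right) + 45\right) 43 = \left(\left(-2 + \left(0 \left(- \frac{6}{5}\right) + 3\right) 6 \cdot 6 \left(-1\right)\right) + 45\right) 43 = \left(\left(-2 + \left(0 + 3\right) 36 \left(-1\right)\right) + 45\right) 43 = \left(\left(-2 + 3 \left(-36\right)\right) + 45\right) 43 = \left(\left(-2 - 108\right) + 45\right) 43 = \left(-110 + 45\right) 43 = \left(-65\right) 43 = -2795$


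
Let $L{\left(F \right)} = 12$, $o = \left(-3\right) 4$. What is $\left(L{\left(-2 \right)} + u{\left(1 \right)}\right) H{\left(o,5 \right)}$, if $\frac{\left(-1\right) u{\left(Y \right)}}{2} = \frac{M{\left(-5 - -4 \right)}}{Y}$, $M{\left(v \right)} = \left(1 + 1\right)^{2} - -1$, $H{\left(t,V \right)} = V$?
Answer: $10$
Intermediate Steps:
$o = -12$
$M{\left(v \right)} = 5$ ($M{\left(v \right)} = 2^{2} + 1 = 4 + 1 = 5$)
$u{\left(Y \right)} = - \frac{10}{Y}$ ($u{\left(Y \right)} = - 2 \frac{5}{Y} = - \frac{10}{Y}$)
$\left(L{\left(-2 \right)} + u{\left(1 \right)}\right) H{\left(o,5 \right)} = \left(12 - \frac{10}{1}\right) 5 = \left(12 - 10\right) 5 = 2 \cdot 5 = 10$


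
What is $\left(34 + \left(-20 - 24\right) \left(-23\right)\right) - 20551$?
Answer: $-19505$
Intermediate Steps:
$\left(34 + \left(-20 - 24\right) \left(-23\right)\right) - 20551 = \left(34 - -1012\right) - 20551 = \left(34 + 1012\right) - 20551 = 1046 - 20551 = -19505$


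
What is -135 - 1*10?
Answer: -145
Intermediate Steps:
-135 - 1*10 = -135 - 10 = -145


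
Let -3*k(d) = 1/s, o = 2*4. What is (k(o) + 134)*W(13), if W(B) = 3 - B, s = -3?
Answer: -12070/9 ≈ -1341.1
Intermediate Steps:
o = 8
k(d) = ⅑ (k(d) = -⅓/(-3) = -⅓*(-⅓) = ⅑)
(k(o) + 134)*W(13) = (⅑ + 134)*(3 - 1*13) = 1207*(3 - 13)/9 = (1207/9)*(-10) = -12070/9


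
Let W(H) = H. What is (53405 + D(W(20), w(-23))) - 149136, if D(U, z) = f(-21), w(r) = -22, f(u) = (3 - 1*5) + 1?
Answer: -95732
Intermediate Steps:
f(u) = -1 (f(u) = (3 - 5) + 1 = -2 + 1 = -1)
D(U, z) = -1
(53405 + D(W(20), w(-23))) - 149136 = (53405 - 1) - 149136 = 53404 - 149136 = -95732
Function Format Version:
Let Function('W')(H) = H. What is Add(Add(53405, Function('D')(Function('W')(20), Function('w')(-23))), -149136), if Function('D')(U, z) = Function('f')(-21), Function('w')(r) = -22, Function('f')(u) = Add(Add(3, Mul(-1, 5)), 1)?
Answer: -95732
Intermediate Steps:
Function('f')(u) = -1 (Function('f')(u) = Add(Add(3, -5), 1) = Add(-2, 1) = -1)
Function('D')(U, z) = -1
Add(Add(53405, Function('D')(Function('W')(20), Function('w')(-23))), -149136) = Add(Add(53405, -1), -149136) = Add(53404, -149136) = -95732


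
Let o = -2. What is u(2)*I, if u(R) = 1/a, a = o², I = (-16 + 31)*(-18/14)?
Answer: -135/28 ≈ -4.8214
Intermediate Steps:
I = -135/7 (I = 15*(-18*1/14) = 15*(-9/7) = -135/7 ≈ -19.286)
a = 4 (a = (-2)² = 4)
u(R) = ¼ (u(R) = 1/4 = ¼)
u(2)*I = (¼)*(-135/7) = -135/28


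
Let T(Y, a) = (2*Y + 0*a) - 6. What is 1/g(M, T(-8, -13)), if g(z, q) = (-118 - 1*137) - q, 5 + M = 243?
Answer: -1/233 ≈ -0.0042918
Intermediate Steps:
T(Y, a) = -6 + 2*Y (T(Y, a) = (2*Y + 0) - 6 = 2*Y - 6 = -6 + 2*Y)
M = 238 (M = -5 + 243 = 238)
g(z, q) = -255 - q (g(z, q) = (-118 - 137) - q = -255 - q)
1/g(M, T(-8, -13)) = 1/(-255 - (-6 + 2*(-8))) = 1/(-255 - (-6 - 16)) = 1/(-255 - 1*(-22)) = 1/(-255 + 22) = 1/(-233) = -1/233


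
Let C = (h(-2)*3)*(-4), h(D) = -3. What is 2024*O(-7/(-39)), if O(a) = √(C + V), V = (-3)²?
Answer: 6072*√5 ≈ 13577.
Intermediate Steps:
V = 9
C = 36 (C = -3*3*(-4) = -9*(-4) = 36)
O(a) = 3*√5 (O(a) = √(36 + 9) = √45 = 3*√5)
2024*O(-7/(-39)) = 2024*(3*√5) = 6072*√5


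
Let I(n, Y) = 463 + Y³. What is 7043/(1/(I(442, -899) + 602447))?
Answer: -5113005223927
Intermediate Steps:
7043/(1/(I(442, -899) + 602447)) = 7043/(1/((463 + (-899)³) + 602447)) = 7043/(1/((463 - 726572699) + 602447)) = 7043/(1/(-726572236 + 602447)) = 7043/(1/(-725969789)) = 7043/(-1/725969789) = 7043*(-725969789) = -5113005223927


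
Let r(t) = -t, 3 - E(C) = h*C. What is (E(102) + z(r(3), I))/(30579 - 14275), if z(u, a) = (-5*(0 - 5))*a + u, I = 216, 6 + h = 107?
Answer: -2451/8152 ≈ -0.30066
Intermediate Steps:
h = 101 (h = -6 + 107 = 101)
E(C) = 3 - 101*C
z(u, a) = u + 25*a (z(u, a) = (-5*(-5))*a + u = 25*a + u = u + 25*a)
(E(102) + z(r(3), I))/(30579 - 14275) = ((3 - 101*102) + (-1*3 + 25*216))/(30579 - 14275) = ((3 - 10302) + (-3 + 5400))/16304 = (-10299 + 5397)*(1/16304) = -4902*1/16304 = -2451/8152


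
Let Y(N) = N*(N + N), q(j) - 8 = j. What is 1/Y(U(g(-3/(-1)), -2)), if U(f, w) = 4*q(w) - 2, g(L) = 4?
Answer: 1/968 ≈ 0.0010331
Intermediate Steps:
q(j) = 8 + j
U(f, w) = 30 + 4*w (U(f, w) = 4*(8 + w) - 2 = (32 + 4*w) - 2 = 30 + 4*w)
Y(N) = 2*N**2 (Y(N) = N*(2*N) = 2*N**2)
1/Y(U(g(-3/(-1)), -2)) = 1/(2*(30 + 4*(-2))**2) = 1/(2*(30 - 8)**2) = 1/(2*22**2) = 1/(2*484) = 1/968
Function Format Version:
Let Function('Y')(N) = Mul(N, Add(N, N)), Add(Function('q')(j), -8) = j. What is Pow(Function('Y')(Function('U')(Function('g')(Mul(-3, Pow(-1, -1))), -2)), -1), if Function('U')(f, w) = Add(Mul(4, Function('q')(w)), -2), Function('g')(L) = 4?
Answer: Rational(1, 968) ≈ 0.0010331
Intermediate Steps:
Function('q')(j) = Add(8, j)
Function('U')(f, w) = Add(30, Mul(4, w)) (Function('U')(f, w) = Add(Mul(4, Add(8, w)), -2) = Add(Add(32, Mul(4, w)), -2) = Add(30, Mul(4, w)))
Function('Y')(N) = Mul(2, Pow(N, 2)) (Function('Y')(N) = Mul(N, Mul(2, N)) = Mul(2, Pow(N, 2)))
Pow(Function('Y')(Function('U')(Function('g')(Mul(-3, Pow(-1, -1))), -2)), -1) = Pow(Mul(2, Pow(Add(30, Mul(4, -2)), 2)), -1) = Pow(Mul(2, Pow(Add(30, -8), 2)), -1) = Pow(Mul(2, Pow(22, 2)), -1) = Pow(Mul(2, 484), -1) = Pow(968, -1) = Rational(1, 968)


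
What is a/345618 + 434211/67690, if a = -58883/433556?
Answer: 4647445575709787/724499403034680 ≈ 6.4147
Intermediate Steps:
a = -58883/433556 (a = -58883*1/433556 = -58883/433556 ≈ -0.13581)
a/345618 + 434211/67690 = -58883/433556/345618 + 434211/67690 = -58883/433556*1/345618 + 434211*(1/67690) = -58883/149844757608 + 434211/67690 = 4647445575709787/724499403034680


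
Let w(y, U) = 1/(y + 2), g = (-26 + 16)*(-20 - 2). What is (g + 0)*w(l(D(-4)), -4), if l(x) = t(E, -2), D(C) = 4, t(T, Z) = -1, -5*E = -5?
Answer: 220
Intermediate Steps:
E = 1 (E = -⅕*(-5) = 1)
l(x) = -1
g = 220 (g = -10*(-22) = 220)
w(y, U) = 1/(2 + y)
(g + 0)*w(l(D(-4)), -4) = (220 + 0)/(2 - 1) = 220/1 = 220*1 = 220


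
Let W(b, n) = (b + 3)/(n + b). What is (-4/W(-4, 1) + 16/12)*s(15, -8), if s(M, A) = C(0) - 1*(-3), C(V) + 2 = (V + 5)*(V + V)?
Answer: -32/3 ≈ -10.667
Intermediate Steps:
C(V) = -2 + 2*V*(5 + V) (C(V) = -2 + (V + 5)*(V + V) = -2 + (5 + V)*(2*V) = -2 + 2*V*(5 + V))
W(b, n) = (3 + b)/(b + n)
s(M, A) = 1 (s(M, A) = (-2 + 2*0**2 + 10*0) - 1*(-3) = (-2 + 2*0 + 0) + 3 = (-2 + 0 + 0) + 3 = -2 + 3 = 1)
(-4/W(-4, 1) + 16/12)*s(15, -8) = (-4*(-4 + 1)/(3 - 4) + 16/12)*1 = (-4/(-1/(-3)) + 16*(1/12))*1 = (-4/((-1/3*(-1))) + 4/3)*1 = (-4/1/3 + 4/3)*1 = (-4*3 + 4/3)*1 = (-12 + 4/3)*1 = -32/3*1 = -32/3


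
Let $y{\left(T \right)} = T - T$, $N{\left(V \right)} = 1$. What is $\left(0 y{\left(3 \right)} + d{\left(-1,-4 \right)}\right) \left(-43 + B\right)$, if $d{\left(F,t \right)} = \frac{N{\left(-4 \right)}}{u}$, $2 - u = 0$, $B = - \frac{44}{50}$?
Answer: $- \frac{1097}{50} \approx -21.94$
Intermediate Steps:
$B = - \frac{22}{25}$ ($B = \left(-44\right) \frac{1}{50} = - \frac{22}{25} \approx -0.88$)
$u = 2$ ($u = 2 - 0 = 2 + 0 = 2$)
$d{\left(F,t \right)} = \frac{1}{2}$ ($d{\left(F,t \right)} = 1 \cdot \frac{1}{2} = \frac{1}{2}$)
$y{\left(T \right)} = 0$
$\left(0 y{\left(3 \right)} + d{\left(-1,-4 \right)}\right) \left(-43 + B\right) = \left(0 \cdot 0 + \frac{1}{2}\right) \left(-43 - \frac{22}{25}\right) = \left(0 + \frac{1}{2}\right) \left(- \frac{1097}{25}\right) = \frac{1}{2} \left(- \frac{1097}{25}\right) = - \frac{1097}{50}$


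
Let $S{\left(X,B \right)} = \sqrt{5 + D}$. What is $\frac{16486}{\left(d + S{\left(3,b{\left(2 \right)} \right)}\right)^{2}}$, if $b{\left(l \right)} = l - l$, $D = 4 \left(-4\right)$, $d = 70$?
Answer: $\frac{16486}{\left(70 + i \sqrt{11}\right)^{2}} \approx 3.3419 - 0.31739 i$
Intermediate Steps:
$D = -16$
$b{\left(l \right)} = 0$
$S{\left(X,B \right)} = i \sqrt{11}$ ($S{\left(X,B \right)} = \sqrt{5 - 16} = \sqrt{-11} = i \sqrt{11}$)
$\frac{16486}{\left(d + S{\left(3,b{\left(2 \right)} \right)}\right)^{2}} = \frac{16486}{\left(70 + i \sqrt{11}\right)^{2}}$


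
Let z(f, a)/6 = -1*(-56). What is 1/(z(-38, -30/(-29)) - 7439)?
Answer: -1/7103 ≈ -0.00014079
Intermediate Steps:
z(f, a) = 336 (z(f, a) = 6*(-1*(-56)) = 6*56 = 336)
1/(z(-38, -30/(-29)) - 7439) = 1/(336 - 7439) = 1/(-7103) = -1/7103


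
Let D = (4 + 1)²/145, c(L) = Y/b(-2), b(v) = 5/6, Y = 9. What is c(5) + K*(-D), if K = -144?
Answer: 5166/145 ≈ 35.628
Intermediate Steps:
b(v) = ⅚ (b(v) = 5*(⅙) = ⅚)
c(L) = 54/5 (c(L) = 9/(⅚) = 9*(6/5) = 54/5)
D = 5/29 (D = 5²*(1/145) = 25*(1/145) = 5/29 ≈ 0.17241)
c(5) + K*(-D) = 54/5 - (-144)*5/29 = 54/5 - 144*(-5/29) = 54/5 + 720/29 = 5166/145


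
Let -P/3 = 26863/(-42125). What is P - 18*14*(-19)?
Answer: 201775089/42125 ≈ 4789.9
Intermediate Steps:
P = 80589/42125 (P = -80589/(-42125) = -80589*(-1)/42125 = -3*(-26863/42125) = 80589/42125 ≈ 1.9131)
P - 18*14*(-19) = 80589/42125 - 18*14*(-19) = 80589/42125 - 252*(-19) = 80589/42125 - 1*(-4788) = 80589/42125 + 4788 = 201775089/42125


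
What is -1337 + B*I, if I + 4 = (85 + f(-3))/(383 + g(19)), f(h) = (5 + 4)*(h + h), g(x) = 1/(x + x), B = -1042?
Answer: 39977729/14555 ≈ 2746.7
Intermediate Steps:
g(x) = 1/(2*x)
f(h) = 18*h (f(h) = 9*(2*h) = 18*h)
I = -57042/14555 (I = -4 + (85 + 18*(-3))/(383 + (1/2)/19) = -4 + (85 - 54)/(383 + (1/2)*(1/19)) = -4 + 31/(383 + 1/38) = -4 + 31/(14555/38) = -4 + 31*(38/14555) = -4 + 1178/14555 = -57042/14555 ≈ -3.9191)
-1337 + B*I = -1337 - 1042*(-57042/14555) = -1337 + 59437764/14555 = 39977729/14555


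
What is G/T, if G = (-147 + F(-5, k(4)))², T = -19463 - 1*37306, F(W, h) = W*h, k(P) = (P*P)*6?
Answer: -131043/18923 ≈ -6.9251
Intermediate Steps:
k(P) = 6*P² (k(P) = P²*6 = 6*P²)
T = -56769 (T = -19463 - 37306 = -56769)
G = 393129 (G = (-147 - 30*4²)² = (-147 - 30*16)² = (-147 - 5*96)² = (-147 - 480)² = (-627)² = 393129)
G/T = 393129/(-56769) = 393129*(-1/56769) = -131043/18923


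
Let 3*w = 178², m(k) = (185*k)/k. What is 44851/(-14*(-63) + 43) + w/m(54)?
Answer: 292973/2775 ≈ 105.58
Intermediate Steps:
m(k) = 185
w = 31684/3 (w = (⅓)*178² = (⅓)*31684 = 31684/3 ≈ 10561.)
44851/(-14*(-63) + 43) + w/m(54) = 44851/(-14*(-63) + 43) + (31684/3)/185 = 44851/(882 + 43) + (31684/3)*(1/185) = 44851/925 + 31684/555 = 292973/2775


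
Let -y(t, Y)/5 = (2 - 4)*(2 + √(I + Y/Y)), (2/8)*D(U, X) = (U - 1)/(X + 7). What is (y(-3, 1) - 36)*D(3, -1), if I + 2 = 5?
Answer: 16/3 ≈ 5.3333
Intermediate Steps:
I = 3 (I = -2 + 5 = 3)
D(U, X) = 4*(-1 + U)/(7 + X) (D(U, X) = 4*((U - 1)/(X + 7)) = 4*((-1 + U)/(7 + X)) = 4*(-1 + U)/(7 + X))
y(t, Y) = 40 (y(t, Y) = -5*(2 - 4)*(2 + √(3 + Y/Y)) = -(-10)*(2 + √(3 + 1)) = -(-10)*(2 + √4) = -(-10)*(2 + 2) = -(-10)*4 = -5*(-8) = 40)
(y(-3, 1) - 36)*D(3, -1) = (40 - 36)*(4*(-1 + 3)/(7 - 1)) = 4*(4*2/6) = 4*(4*(⅙)*2) = 4*(4/3) = 16/3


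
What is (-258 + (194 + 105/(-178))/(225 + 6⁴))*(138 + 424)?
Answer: -19618289537/135369 ≈ -1.4492e+5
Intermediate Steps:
(-258 + (194 + 105/(-178))/(225 + 6⁴))*(138 + 424) = (-258 + (194 + 105*(-1/178))/(225 + 1296))*562 = (-258 + (194 - 105/178)/1521)*562 = (-258 + (34427/178)*(1/1521))*562 = (-258 + 34427/270738)*562 = -69815977/270738*562 = -19618289537/135369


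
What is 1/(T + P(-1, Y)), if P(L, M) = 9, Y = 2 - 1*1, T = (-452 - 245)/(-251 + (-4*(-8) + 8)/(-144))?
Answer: 4523/53253 ≈ 0.084934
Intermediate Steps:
T = 12546/4523 (T = -697/(-251 + (32 + 8)*(-1/144)) = -697/(-251 + 40*(-1/144)) = -697/(-251 - 5/18) = -697/(-4523/18) = -697*(-18/4523) = 12546/4523 ≈ 2.7738)
Y = 1 (Y = 2 - 1 = 1)
1/(T + P(-1, Y)) = 1/(12546/4523 + 9) = 1/(53253/4523) = 4523/53253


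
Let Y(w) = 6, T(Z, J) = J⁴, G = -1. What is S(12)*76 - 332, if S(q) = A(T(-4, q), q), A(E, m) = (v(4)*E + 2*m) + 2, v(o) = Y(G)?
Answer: 9457260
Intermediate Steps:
v(o) = 6
A(E, m) = 2 + 2*m + 6*E (A(E, m) = (6*E + 2*m) + 2 = (2*m + 6*E) + 2 = 2 + 2*m + 6*E)
S(q) = 2 + 2*q + 6*q⁴
S(12)*76 - 332 = (2 + 2*12 + 6*12⁴)*76 - 332 = (2 + 24 + 6*20736)*76 - 332 = (2 + 24 + 124416)*76 - 332 = 124442*76 - 332 = 9457592 - 332 = 9457260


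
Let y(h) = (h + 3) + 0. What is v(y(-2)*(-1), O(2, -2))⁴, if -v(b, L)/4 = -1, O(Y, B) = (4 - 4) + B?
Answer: 256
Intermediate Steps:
O(Y, B) = B (O(Y, B) = 0 + B = B)
y(h) = 3 + h (y(h) = (3 + h) + 0 = 3 + h)
v(b, L) = 4 (v(b, L) = -4*(-1) = 4)
v(y(-2)*(-1), O(2, -2))⁴ = 4⁴ = 256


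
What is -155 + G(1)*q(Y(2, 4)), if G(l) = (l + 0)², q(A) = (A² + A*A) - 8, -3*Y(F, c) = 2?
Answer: -1459/9 ≈ -162.11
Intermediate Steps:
Y(F, c) = -⅔ (Y(F, c) = -⅓*2 = -⅔)
q(A) = -8 + 2*A² (q(A) = (A² + A²) - 8 = 2*A² - 8 = -8 + 2*A²)
G(l) = l²
-155 + G(1)*q(Y(2, 4)) = -155 + 1²*(-8 + 2*(-⅔)²) = -155 + 1*(-8 + 2*(4/9)) = -155 + 1*(-8 + 8/9) = -155 + 1*(-64/9) = -155 - 64/9 = -1459/9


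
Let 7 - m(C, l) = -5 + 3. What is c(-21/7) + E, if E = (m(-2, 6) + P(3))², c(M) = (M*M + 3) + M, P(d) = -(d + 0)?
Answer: 45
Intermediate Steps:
P(d) = -d
m(C, l) = 9 (m(C, l) = 7 - (-5 + 3) = 7 - 1*(-2) = 7 + 2 = 9)
c(M) = 3 + M + M² (c(M) = (M² + 3) + M = (3 + M²) + M = 3 + M + M²)
E = 36 (E = (9 - 1*3)² = (9 - 3)² = 6² = 36)
c(-21/7) + E = (3 - 21/7 + (-21/7)²) + 36 = (3 - 21*⅐ + (-21*⅐)²) + 36 = (3 - 3 + (-3)²) + 36 = (3 - 3 + 9) + 36 = 9 + 36 = 45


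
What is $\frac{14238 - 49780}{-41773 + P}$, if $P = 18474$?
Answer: $\frac{35542}{23299} \approx 1.5255$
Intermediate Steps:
$\frac{14238 - 49780}{-41773 + P} = \frac{14238 - 49780}{-41773 + 18474} = - \frac{35542}{-23299} = \left(-35542\right) \left(- \frac{1}{23299}\right) = \frac{35542}{23299}$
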